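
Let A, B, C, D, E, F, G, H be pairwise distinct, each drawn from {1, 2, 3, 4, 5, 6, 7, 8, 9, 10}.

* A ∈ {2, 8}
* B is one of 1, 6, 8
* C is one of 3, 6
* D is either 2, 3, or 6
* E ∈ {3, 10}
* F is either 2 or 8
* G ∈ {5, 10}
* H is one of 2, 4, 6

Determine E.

The 8 variables together cover exactly {1, 2, 3, 4, 5, 6, 8, 10} — 8 values for 8 variables — and 1 appears only in B's list, so B = 1.
The 7 still-open variables together cover exactly {2, 3, 4, 5, 6, 8, 10} — 7 values for 7 variables — and 4 appears only in H's list, so H = 4.
The 6 still-open variables draw from only 6 values {2, 3, 5, 6, 8, 10}, so each is used; only G can be 5, hence G = 5.
The 5 still-open variables together cover exactly {2, 3, 6, 8, 10} — 5 values for 5 variables — and 10 appears only in E's list, so E = 10.

10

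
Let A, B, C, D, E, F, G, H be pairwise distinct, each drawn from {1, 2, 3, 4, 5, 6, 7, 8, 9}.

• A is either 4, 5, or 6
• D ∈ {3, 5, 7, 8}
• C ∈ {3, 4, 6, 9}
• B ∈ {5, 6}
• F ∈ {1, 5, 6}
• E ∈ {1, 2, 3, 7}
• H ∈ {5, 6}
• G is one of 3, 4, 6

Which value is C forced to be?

9

The 2 variables B and H are confined to {5, 6}, which locks those values in; drop them from A, C, D, F, G.
A has just one choice, so A = 4. Remove 4 from C, G.
That leaves F = 1. So E can't be 1.
G's domain is down to {3}, so G = 3. Strike 3 from C, D, E.
So C = 9.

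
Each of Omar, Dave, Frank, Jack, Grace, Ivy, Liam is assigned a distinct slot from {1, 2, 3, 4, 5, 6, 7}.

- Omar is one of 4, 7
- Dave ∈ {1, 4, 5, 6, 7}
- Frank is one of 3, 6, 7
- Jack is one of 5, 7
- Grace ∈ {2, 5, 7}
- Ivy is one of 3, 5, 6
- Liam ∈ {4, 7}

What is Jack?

Among the 7 variables, 1 fits only Dave (and all 7 values in {1, 2, 3, 4, 5, 6, 7} must be used), so Dave = 1.
Among the 6 still-open variables, 2 fits only Grace (and all 6 values in {2, 3, 4, 5, 6, 7} must be used), so Grace = 2.
Omar and Liam between them cover only {4, 7} — a naked pair. Remove those values from Frank, Jack.
So Jack = 5.

5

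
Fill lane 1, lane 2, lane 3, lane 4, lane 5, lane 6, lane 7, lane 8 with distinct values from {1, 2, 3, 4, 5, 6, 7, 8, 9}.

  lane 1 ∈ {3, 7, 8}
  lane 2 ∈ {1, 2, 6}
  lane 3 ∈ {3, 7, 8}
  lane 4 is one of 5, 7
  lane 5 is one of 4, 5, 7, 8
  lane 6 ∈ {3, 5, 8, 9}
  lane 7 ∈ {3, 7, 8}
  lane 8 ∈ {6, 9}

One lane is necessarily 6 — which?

lane 8

lane 1, lane 3, lane 7 between them cover only {3, 7, 8} — a naked triple. Remove those values from lane 4, lane 5, lane 6.
lane 4's domain is down to {5}, so lane 4 = 5. Eliminate 5 elsewhere: lane 5, lane 6.
lane 5 must be 4 (only option left).
lane 6 must be 9 (only option left). Eliminate 9 elsewhere: lane 8.
So 6 goes to lane 8.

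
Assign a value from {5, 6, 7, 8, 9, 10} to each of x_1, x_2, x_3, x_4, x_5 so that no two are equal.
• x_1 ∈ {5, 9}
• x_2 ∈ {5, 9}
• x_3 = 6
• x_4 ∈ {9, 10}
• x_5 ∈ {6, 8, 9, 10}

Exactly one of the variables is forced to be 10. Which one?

x_3 has just one choice, so x_3 = 6. Eliminate 6 elsewhere: x_5.
The 4 still-open variables together cover exactly {5, 8, 9, 10} — 4 values for 4 variables — and 8 appears only in x_5's list, so x_5 = 8.
The 3 still-open variables together cover exactly {5, 9, 10} — 3 values for 3 variables — and 10 appears only in x_4's list, so x_4 = 10.

x_4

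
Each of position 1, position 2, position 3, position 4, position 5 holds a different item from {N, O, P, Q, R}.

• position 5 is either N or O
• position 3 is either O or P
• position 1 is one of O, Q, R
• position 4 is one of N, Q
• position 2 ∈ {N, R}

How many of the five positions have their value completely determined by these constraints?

1

The 5 variables together cover exactly {N, O, P, Q, R} — 5 values for 5 variables — and P appears only in position 3's list, so position 3 = P.
Determined: position 3=P. The other positions each still have more than one consistent value. That makes 1.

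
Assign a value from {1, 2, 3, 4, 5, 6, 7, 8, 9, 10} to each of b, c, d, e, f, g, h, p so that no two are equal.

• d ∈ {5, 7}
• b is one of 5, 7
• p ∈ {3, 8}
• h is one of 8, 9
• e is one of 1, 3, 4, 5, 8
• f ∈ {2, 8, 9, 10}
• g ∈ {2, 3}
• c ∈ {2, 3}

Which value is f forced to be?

10

The 2 variables b and d are confined to {5, 7}, which locks those values in; drop them from e.
The 2 variables c and g are confined to {2, 3}, which locks those values in; drop them from e, f, p.
p has just one choice, so p = 8. Strike 8 from e, f, h.
h's domain is down to {9}, so h = 9. Eliminate 9 elsewhere: f.
So f = 10.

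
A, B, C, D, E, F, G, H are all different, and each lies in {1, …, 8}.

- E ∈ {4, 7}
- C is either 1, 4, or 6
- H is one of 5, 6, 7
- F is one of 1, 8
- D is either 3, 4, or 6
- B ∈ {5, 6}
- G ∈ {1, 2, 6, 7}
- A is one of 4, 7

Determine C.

The 8 variables draw from only 8 values {1, 2, 3, 4, 5, 6, 7, 8}, so each is used; only G can be 2, hence G = 2.
Among the 7 still-open variables, 3 fits only D (and all 7 values in {1, 3, 4, 5, 6, 7, 8} must be used), so D = 3.
Among the 6 still-open variables, 8 fits only F (and all 6 values in {1, 4, 5, 6, 7, 8} must be used), so F = 8.
The 5 still-open variables together cover exactly {1, 4, 5, 6, 7} — 5 values for 5 variables — and 1 appears only in C's list, so C = 1.

1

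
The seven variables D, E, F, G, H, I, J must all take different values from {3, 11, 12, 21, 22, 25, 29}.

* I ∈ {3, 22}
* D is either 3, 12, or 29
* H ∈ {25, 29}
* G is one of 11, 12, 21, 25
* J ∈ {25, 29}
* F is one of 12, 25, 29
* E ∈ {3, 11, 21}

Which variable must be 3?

The 7 variables draw from only 7 values {3, 11, 12, 21, 22, 25, 29}, so each is used; only I can be 22, hence I = 22.
H and J share exactly the 2 values {25, 29}; by pigeonhole those values go to them, so strike 25, 29 from D, F, G.
F's domain is down to {12}, so F = 12. Strike 12 from D, G.
So 3 goes to D.

D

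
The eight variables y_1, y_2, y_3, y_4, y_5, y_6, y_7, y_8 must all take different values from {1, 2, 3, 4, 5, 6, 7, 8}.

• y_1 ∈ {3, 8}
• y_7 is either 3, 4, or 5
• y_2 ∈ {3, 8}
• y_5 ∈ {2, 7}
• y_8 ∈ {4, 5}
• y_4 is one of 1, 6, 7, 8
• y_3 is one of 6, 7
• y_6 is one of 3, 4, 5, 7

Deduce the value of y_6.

7

Among the 8 variables, 1 fits only y_4 (and all 8 values in {1, 2, 3, 4, 5, 6, 7, 8} must be used), so y_4 = 1.
Among the 7 still-open variables, 2 fits only y_5 (and all 7 values in {2, 3, 4, 5, 6, 7, 8} must be used), so y_5 = 2.
Among the 6 still-open variables, 6 fits only y_3 (and all 6 values in {3, 4, 5, 6, 7, 8} must be used), so y_3 = 6.
The 5 still-open variables together cover exactly {3, 4, 5, 7, 8} — 5 values for 5 variables — and 7 appears only in y_6's list, so y_6 = 7.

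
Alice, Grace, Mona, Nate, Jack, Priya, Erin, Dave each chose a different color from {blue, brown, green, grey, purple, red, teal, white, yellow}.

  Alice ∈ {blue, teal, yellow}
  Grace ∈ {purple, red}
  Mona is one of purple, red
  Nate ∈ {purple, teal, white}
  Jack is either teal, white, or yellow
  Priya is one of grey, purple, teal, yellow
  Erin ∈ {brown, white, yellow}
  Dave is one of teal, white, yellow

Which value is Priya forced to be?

The 8 variables together cover exactly {blue, brown, grey, purple, red, teal, white, yellow} — 8 values for 8 variables — and blue appears only in Alice's list, so Alice = blue.
Among the 7 still-open variables, brown fits only Erin (and all 7 values in {brown, grey, purple, red, teal, white, yellow} must be used), so Erin = brown.
The 6 still-open variables draw from only 6 values {grey, purple, red, teal, white, yellow}, so each is used; only Priya can be grey, hence Priya = grey.

grey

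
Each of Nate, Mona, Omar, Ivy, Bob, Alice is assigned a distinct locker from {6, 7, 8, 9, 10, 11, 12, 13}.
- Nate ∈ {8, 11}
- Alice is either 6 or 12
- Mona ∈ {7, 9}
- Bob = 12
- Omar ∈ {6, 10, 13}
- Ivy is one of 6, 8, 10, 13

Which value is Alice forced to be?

6

Bob's domain is down to {12}, so Bob = 12. Remove 12 from Alice.
So Alice = 6.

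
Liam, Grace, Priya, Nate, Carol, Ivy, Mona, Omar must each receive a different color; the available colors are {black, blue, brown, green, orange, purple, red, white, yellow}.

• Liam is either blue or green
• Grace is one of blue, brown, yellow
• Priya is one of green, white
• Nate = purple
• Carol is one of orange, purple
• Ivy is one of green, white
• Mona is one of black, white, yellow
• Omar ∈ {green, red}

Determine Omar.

red

Nate must be purple (only option left). So Carol can't be purple.
Carol has just one choice, so Carol = orange.
The 2 variables Priya and Ivy are confined to {green, white}, which locks those values in; drop them from Liam, Mona, Omar.
So Omar = red.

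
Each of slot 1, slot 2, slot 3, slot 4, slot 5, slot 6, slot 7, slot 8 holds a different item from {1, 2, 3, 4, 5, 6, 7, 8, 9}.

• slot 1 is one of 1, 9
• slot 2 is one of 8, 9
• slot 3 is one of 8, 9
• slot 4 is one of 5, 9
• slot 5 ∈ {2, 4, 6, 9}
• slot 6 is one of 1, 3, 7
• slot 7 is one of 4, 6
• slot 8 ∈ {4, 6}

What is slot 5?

The 2 variables slot 2 and slot 3 are confined to {8, 9}, which locks those values in; drop them from slot 1, slot 4, slot 5.
slot 1's domain is down to {1}, so slot 1 = 1. So slot 6 can't be 1.
slot 4's domain is down to {5}, so slot 4 = 5.
The 2 variables slot 7 and slot 8 are confined to {4, 6}, which locks those values in; drop them from slot 5.
So slot 5 = 2.

2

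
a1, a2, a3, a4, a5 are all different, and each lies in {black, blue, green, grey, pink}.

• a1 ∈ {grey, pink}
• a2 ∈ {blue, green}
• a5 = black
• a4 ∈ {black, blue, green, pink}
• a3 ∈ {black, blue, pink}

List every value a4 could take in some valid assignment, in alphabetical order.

a5's domain is down to {black}, so a5 = black. Strike black from a3, a4.
The 4 still-open variables draw from only 4 values {blue, green, grey, pink}, so each is used; only a1 can be grey, hence a1 = grey.
No further eliminations apply; a4 can still be any of blue, green, pink.

blue, green, pink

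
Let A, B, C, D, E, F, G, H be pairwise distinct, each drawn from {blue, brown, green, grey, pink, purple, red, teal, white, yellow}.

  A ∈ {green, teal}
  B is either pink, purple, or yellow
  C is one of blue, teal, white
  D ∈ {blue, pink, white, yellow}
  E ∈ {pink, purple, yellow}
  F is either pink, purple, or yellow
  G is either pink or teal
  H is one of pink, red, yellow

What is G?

Among the 8 variables, green fits only A (and all 8 values in {blue, green, pink, purple, red, teal, white, yellow} must be used), so A = green.
The 7 still-open variables together cover exactly {blue, pink, purple, red, teal, white, yellow} — 7 values for 7 variables — and red appears only in H's list, so H = red.
The 3 variables B, E, F are confined to {pink, purple, yellow}, which locks those values in; drop them from D, G.
So G = teal.

teal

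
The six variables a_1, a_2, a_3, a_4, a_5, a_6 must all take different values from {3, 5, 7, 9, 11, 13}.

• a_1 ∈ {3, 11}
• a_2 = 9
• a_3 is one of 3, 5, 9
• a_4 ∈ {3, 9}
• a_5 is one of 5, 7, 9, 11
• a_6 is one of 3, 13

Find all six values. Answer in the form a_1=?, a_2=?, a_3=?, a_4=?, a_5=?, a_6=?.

a_1=11, a_2=9, a_3=5, a_4=3, a_5=7, a_6=13

a_2 must be 9 (only option left). Eliminate 9 elsewhere: a_3, a_4, a_5.
That leaves a_4 = 3. Strike 3 from a_1, a_3, a_6.
a_6's domain is down to {13}, so a_6 = 13.
That leaves a_1 = 11. Remove 11 from a_5.
a_3 has just one choice, so a_3 = 5. Strike 5 from a_5.
That leaves a_5 = 7.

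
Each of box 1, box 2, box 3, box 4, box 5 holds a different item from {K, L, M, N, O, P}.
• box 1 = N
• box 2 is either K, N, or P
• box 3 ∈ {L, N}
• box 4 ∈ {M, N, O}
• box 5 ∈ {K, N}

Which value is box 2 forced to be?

box 1 must be N (only option left). Remove N from box 2, box 3, box 4, box 5.
box 3's domain is down to {L}, so box 3 = L.
box 5 must be K (only option left). So box 2 can't be K.
So box 2 = P.

P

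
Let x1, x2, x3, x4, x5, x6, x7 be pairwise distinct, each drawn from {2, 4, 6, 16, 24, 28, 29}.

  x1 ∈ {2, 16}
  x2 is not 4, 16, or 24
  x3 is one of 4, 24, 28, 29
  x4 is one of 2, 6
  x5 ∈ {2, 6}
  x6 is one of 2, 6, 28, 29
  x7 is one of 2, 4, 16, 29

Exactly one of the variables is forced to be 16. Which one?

x1

Among the 7 variables, 24 fits only x3 (and all 7 values in {2, 4, 6, 16, 24, 28, 29} must be used), so x3 = 24.
The 6 still-open variables together cover exactly {2, 4, 6, 16, 28, 29} — 6 values for 6 variables — and 4 appears only in x7's list, so x7 = 4.
The 5 still-open variables draw from only 5 values {2, 6, 16, 28, 29}, so each is used; only x1 can be 16, hence x1 = 16.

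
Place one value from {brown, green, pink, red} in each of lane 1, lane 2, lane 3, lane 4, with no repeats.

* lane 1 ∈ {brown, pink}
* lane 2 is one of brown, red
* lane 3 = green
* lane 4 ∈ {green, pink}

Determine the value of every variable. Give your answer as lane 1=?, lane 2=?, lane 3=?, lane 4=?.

lane 3 must be green (only option left). Remove green from lane 4.
That leaves lane 4 = pink. So lane 1 can't be pink.
That leaves lane 1 = brown. So lane 2 can't be brown.
lane 2 has just one choice, so lane 2 = red.

lane 1=brown, lane 2=red, lane 3=green, lane 4=pink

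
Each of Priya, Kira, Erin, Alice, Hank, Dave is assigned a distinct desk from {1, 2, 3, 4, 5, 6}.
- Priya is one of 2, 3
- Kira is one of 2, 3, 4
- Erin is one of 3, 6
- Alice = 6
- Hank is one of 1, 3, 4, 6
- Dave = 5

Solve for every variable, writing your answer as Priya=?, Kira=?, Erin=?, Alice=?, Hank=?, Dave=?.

Priya=2, Kira=4, Erin=3, Alice=6, Hank=1, Dave=5

Alice must be 6 (only option left). Strike 6 from Erin, Hank.
Dave has just one choice, so Dave = 5.
Erin has just one choice, so Erin = 3. Strike 3 from Priya, Kira, Hank.
Priya's domain is down to {2}, so Priya = 2. Strike 2 from Kira.
Kira must be 4 (only option left). Remove 4 from Hank.
That leaves Hank = 1.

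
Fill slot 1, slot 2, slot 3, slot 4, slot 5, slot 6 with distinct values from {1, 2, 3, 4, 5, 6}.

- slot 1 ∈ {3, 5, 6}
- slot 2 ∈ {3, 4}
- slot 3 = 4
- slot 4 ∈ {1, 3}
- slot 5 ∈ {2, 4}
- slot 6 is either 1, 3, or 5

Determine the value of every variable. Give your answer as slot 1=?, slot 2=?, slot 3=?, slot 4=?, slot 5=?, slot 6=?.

slot 1=6, slot 2=3, slot 3=4, slot 4=1, slot 5=2, slot 6=5

slot 3's domain is down to {4}, so slot 3 = 4. Strike 4 from slot 2, slot 5.
slot 5 must be 2 (only option left).
That leaves slot 2 = 3. So slot 1, slot 4, slot 6 can't be 3.
That leaves slot 4 = 1. So slot 6 can't be 1.
slot 6 has just one choice, so slot 6 = 5. So slot 1 can't be 5.
slot 1's domain is down to {6}, so slot 1 = 6.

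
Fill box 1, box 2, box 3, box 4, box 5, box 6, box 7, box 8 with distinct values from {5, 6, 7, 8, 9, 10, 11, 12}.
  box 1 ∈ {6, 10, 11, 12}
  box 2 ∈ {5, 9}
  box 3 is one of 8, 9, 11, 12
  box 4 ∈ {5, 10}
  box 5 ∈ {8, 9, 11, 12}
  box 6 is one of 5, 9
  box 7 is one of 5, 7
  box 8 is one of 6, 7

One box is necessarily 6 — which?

box 8

The 2 variables box 2 and box 6 are confined to {5, 9}, which locks those values in; drop them from box 3, box 4, box 5, box 7.
box 4's domain is down to {10}, so box 4 = 10. Remove 10 from box 1.
box 7 has just one choice, so box 7 = 7. So box 8 can't be 7.
So 6 goes to box 8.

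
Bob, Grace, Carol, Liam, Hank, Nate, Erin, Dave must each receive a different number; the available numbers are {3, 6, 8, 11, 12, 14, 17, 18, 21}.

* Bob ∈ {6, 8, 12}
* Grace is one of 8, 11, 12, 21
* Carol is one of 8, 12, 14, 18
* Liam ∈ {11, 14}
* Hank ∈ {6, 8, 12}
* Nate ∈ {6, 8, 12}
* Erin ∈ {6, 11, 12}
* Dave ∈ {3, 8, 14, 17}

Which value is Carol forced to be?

Bob, Hank, Nate between them cover only {6, 8, 12} — a naked triple. Remove those values from Grace, Carol, Erin, Dave.
Erin has just one choice, so Erin = 11. Strike 11 from Grace, Liam.
That leaves Grace = 21.
Liam has just one choice, so Liam = 14. Remove 14 from Carol, Dave.
So Carol = 18.

18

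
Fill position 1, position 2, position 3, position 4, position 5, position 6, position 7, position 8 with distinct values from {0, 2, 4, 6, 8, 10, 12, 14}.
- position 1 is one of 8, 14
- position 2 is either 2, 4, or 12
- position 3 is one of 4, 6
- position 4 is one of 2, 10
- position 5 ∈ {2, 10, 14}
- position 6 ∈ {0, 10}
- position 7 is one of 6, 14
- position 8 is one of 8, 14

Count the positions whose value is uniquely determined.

4

Among the 8 variables, 0 fits only position 6 (and all 8 values in {0, 2, 4, 6, 8, 10, 12, 14} must be used), so position 6 = 0.
The 7 still-open variables together cover exactly {2, 4, 6, 8, 10, 12, 14} — 7 values for 7 variables — and 12 appears only in position 2's list, so position 2 = 12.
The 6 still-open variables together cover exactly {2, 4, 6, 8, 10, 14} — 6 values for 6 variables — and 4 appears only in position 3's list, so position 3 = 4.
Among the 5 still-open variables, 6 fits only position 7 (and all 5 values in {2, 6, 8, 10, 14} must be used), so position 7 = 6.
The 2 variables position 1 and position 8 are confined to {8, 14}, which locks those values in; drop them from position 5.
Determined: position 2=12, position 3=4, position 6=0, position 7=6. The other positions each still have more than one consistent value. That makes 4.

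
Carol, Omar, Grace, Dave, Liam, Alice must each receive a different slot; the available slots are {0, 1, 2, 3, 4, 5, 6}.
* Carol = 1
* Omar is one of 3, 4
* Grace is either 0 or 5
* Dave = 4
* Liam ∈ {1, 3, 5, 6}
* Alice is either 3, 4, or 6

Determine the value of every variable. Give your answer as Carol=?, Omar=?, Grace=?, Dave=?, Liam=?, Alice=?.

Carol=1, Omar=3, Grace=0, Dave=4, Liam=5, Alice=6

Carol must be 1 (only option left). Eliminate 1 elsewhere: Liam.
Dave has just one choice, so Dave = 4. So Omar, Alice can't be 4.
Omar's domain is down to {3}, so Omar = 3. Eliminate 3 elsewhere: Liam, Alice.
That leaves Alice = 6. Strike 6 from Liam.
Liam has just one choice, so Liam = 5. Strike 5 from Grace.
That leaves Grace = 0.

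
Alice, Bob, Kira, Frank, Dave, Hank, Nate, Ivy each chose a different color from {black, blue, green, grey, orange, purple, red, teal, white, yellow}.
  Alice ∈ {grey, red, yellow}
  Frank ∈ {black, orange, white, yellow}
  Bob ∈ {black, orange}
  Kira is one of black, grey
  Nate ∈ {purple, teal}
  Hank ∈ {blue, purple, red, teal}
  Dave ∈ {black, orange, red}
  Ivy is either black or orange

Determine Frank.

Bob and Ivy between them cover only {black, orange} — a naked pair. Remove those values from Kira, Frank, Dave.
Kira's domain is down to {grey}, so Kira = grey. Strike grey from Alice.
Dave must be red (only option left). So Alice, Hank can't be red.
That leaves Alice = yellow. Eliminate yellow elsewhere: Frank.
So Frank = white.

white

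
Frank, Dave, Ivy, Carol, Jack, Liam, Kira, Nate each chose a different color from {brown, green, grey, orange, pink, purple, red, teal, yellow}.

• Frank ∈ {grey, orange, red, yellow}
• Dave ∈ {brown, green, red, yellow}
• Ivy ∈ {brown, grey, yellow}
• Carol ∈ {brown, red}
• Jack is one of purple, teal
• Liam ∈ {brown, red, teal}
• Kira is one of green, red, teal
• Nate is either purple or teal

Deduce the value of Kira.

green

The 8 variables draw from only 8 values {brown, green, grey, orange, purple, red, teal, yellow}, so each is used; only Frank can be orange, hence Frank = orange.
Among the 7 still-open variables, grey fits only Ivy (and all 7 values in {brown, green, grey, purple, red, teal, yellow} must be used), so Ivy = grey.
The 6 still-open variables draw from only 6 values {brown, green, purple, red, teal, yellow}, so each is used; only Dave can be yellow, hence Dave = yellow.
Among the 5 still-open variables, green fits only Kira (and all 5 values in {brown, green, purple, red, teal} must be used), so Kira = green.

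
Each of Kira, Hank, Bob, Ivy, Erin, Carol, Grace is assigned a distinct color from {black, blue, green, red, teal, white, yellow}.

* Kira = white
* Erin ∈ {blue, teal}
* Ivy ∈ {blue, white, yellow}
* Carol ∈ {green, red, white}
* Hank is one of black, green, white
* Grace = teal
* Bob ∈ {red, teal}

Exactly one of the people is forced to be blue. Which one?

Kira has just one choice, so Kira = white. So Hank, Ivy, Carol can't be white.
Grace has just one choice, so Grace = teal. Remove teal from Bob, Erin.
So blue goes to Erin.

Erin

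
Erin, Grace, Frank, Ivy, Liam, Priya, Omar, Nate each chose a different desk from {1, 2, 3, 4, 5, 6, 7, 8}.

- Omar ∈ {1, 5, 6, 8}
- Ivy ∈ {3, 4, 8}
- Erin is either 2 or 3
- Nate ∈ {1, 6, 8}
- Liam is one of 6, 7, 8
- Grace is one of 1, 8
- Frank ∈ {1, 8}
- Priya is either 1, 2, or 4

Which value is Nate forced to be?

6

The 8 variables together cover exactly {1, 2, 3, 4, 5, 6, 7, 8} — 8 values for 8 variables — and 5 appears only in Omar's list, so Omar = 5.
The 7 still-open variables together cover exactly {1, 2, 3, 4, 6, 7, 8} — 7 values for 7 variables — and 7 appears only in Liam's list, so Liam = 7.
The 6 still-open variables draw from only 6 values {1, 2, 3, 4, 6, 8}, so each is used; only Nate can be 6, hence Nate = 6.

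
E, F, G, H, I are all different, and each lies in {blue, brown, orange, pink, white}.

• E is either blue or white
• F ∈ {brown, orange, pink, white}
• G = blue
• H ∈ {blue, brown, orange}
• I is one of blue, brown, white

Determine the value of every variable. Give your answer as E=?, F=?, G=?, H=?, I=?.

E=white, F=pink, G=blue, H=orange, I=brown

G must be blue (only option left). Eliminate blue elsewhere: E, H, I.
E's domain is down to {white}, so E = white. Remove white from F, I.
That leaves I = brown. Strike brown from F, H.
H has just one choice, so H = orange. Remove orange from F.
That leaves F = pink.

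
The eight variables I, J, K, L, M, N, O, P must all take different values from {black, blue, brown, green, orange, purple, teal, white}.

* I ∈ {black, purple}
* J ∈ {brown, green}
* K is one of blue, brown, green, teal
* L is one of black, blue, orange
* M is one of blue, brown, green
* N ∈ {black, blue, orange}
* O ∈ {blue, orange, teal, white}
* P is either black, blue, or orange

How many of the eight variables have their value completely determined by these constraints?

3

Among the 8 variables, purple fits only I (and all 8 values in {black, blue, brown, green, orange, purple, teal, white} must be used), so I = purple.
The 7 still-open variables draw from only 7 values {black, blue, brown, green, orange, teal, white}, so each is used; only O can be white, hence O = white.
The 6 still-open variables together cover exactly {black, blue, brown, green, orange, teal} — 6 values for 6 variables — and teal appears only in K's list, so K = teal.
L, N, P share exactly the 3 values {black, blue, orange}; by pigeonhole those values go to them, so strike black, blue, orange from M.
Determined: I=purple, K=teal, O=white. The other variables each still have more than one consistent value. That makes 3.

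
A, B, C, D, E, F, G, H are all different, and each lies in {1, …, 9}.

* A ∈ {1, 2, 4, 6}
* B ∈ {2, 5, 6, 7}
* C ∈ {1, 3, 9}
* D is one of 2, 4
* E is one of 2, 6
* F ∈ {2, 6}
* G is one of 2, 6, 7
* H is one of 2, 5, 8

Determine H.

8

E and F between them cover only {2, 6} — a naked pair. Remove those values from A, B, D, G, H.
D has just one choice, so D = 4. Remove 4 from A.
That leaves G = 7. Eliminate 7 elsewhere: B.
That leaves A = 1. Strike 1 from C.
B must be 5 (only option left). Remove 5 from H.
So H = 8.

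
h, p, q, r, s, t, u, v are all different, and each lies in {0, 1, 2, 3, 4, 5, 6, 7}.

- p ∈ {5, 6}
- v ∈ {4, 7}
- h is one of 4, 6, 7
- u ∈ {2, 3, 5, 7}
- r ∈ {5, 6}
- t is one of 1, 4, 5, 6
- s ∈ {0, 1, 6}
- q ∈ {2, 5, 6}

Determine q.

2

The 8 variables together cover exactly {0, 1, 2, 3, 4, 5, 6, 7} — 8 values for 8 variables — and 0 appears only in s's list, so s = 0.
The 7 still-open variables draw from only 7 values {1, 2, 3, 4, 5, 6, 7}, so each is used; only t can be 1, hence t = 1.
Among the 6 still-open variables, 3 fits only u (and all 6 values in {2, 3, 4, 5, 6, 7} must be used), so u = 3.
The 5 still-open variables draw from only 5 values {2, 4, 5, 6, 7}, so each is used; only q can be 2, hence q = 2.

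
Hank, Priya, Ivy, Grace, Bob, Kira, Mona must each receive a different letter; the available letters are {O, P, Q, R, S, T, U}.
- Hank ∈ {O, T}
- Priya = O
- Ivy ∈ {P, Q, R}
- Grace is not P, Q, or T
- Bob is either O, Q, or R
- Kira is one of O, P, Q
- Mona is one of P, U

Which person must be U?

Priya must be O (only option left). Strike O from Hank, Grace, Bob, Kira.
Hank has just one choice, so Hank = T.
The 5 still-open variables draw from only 5 values {P, Q, R, S, U}, so each is used; only Grace can be S, hence Grace = S.
Among the 4 still-open variables, U fits only Mona (and all 4 values in {P, Q, R, U} must be used), so Mona = U.

Mona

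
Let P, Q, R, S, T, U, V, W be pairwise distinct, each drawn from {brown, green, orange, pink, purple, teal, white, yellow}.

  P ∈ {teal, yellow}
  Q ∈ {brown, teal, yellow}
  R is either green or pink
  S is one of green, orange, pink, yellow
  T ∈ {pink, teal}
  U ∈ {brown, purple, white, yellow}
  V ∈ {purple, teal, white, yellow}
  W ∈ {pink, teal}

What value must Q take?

brown

Among the 8 variables, orange fits only S (and all 8 values in {brown, green, orange, pink, purple, teal, white, yellow} must be used), so S = orange.
The 7 still-open variables draw from only 7 values {brown, green, pink, purple, teal, white, yellow}, so each is used; only R can be green, hence R = green.
T and W between them cover only {pink, teal} — a naked pair. Remove those values from P, Q, V.
That leaves P = yellow. Remove yellow from Q, U, V.
So Q = brown.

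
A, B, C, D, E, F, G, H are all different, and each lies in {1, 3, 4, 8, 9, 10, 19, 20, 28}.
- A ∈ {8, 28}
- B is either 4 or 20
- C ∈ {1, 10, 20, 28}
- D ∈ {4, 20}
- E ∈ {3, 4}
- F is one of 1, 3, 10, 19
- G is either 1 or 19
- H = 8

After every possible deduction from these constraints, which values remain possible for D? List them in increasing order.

H has just one choice, so H = 8. Eliminate 8 elsewhere: A.
That leaves A = 28. Eliminate 28 elsewhere: C.
The 2 variables B and D are confined to {4, 20}, which locks those values in; drop them from C, E.
E has just one choice, so E = 3. Strike 3 from F.
No further eliminations apply; D can still be any of 4, 20.

4, 20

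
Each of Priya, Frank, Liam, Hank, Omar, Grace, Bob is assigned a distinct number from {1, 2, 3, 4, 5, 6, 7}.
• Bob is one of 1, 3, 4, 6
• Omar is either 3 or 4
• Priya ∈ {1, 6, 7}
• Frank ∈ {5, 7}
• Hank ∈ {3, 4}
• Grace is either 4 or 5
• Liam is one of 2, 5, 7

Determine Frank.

7

The 7 variables together cover exactly {1, 2, 3, 4, 5, 6, 7} — 7 values for 7 variables — and 2 appears only in Liam's list, so Liam = 2.
The 2 variables Hank and Omar are confined to {3, 4}, which locks those values in; drop them from Grace, Bob.
That leaves Grace = 5. Eliminate 5 elsewhere: Frank.
So Frank = 7.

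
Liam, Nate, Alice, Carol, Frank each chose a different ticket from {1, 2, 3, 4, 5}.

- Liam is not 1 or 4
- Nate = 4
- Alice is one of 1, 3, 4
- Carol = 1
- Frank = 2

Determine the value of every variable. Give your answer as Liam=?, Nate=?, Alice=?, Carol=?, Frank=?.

Liam=5, Nate=4, Alice=3, Carol=1, Frank=2

Nate has just one choice, so Nate = 4. So Alice can't be 4.
Carol must be 1 (only option left). Remove 1 from Alice.
Frank's domain is down to {2}, so Frank = 2. So Liam can't be 2.
Alice has just one choice, so Alice = 3. Eliminate 3 elsewhere: Liam.
That leaves Liam = 5.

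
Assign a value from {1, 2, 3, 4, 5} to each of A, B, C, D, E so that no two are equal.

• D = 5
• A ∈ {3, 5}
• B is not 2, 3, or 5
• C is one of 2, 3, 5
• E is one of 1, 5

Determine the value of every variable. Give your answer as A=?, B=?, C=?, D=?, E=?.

D must be 5 (only option left). So A, C, E can't be 5.
E must be 1 (only option left). Strike 1 from B.
A's domain is down to {3}, so A = 3. Remove 3 from C.
B must be 4 (only option left).
C's domain is down to {2}, so C = 2.

A=3, B=4, C=2, D=5, E=1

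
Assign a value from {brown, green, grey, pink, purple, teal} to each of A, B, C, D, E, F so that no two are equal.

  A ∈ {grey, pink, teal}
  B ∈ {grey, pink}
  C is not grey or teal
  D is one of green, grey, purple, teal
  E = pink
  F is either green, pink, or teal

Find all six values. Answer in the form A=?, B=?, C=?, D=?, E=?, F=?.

A=teal, B=grey, C=brown, D=purple, E=pink, F=green

E must be pink (only option left). Strike pink from A, B, C, F.
B must be grey (only option left). Eliminate grey elsewhere: A, D.
A's domain is down to {teal}, so A = teal. Eliminate teal elsewhere: D, F.
F's domain is down to {green}, so F = green. Eliminate green elsewhere: C, D.
D must be purple (only option left). Remove purple from C.
C has just one choice, so C = brown.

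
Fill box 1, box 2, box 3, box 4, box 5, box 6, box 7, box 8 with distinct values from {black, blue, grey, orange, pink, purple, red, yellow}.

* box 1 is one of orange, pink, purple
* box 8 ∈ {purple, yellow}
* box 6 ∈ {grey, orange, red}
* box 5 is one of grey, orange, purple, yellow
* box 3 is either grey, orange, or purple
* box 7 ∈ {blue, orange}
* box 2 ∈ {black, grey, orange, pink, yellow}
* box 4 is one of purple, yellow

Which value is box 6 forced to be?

red

Among the 8 variables, black fits only box 2 (and all 8 values in {black, blue, grey, orange, pink, purple, red, yellow} must be used), so box 2 = black.
The 7 still-open variables together cover exactly {blue, grey, orange, pink, purple, red, yellow} — 7 values for 7 variables — and blue appears only in box 7's list, so box 7 = blue.
The 6 still-open variables together cover exactly {grey, orange, pink, purple, red, yellow} — 6 values for 6 variables — and pink appears only in box 1's list, so box 1 = pink.
The 5 still-open variables draw from only 5 values {grey, orange, purple, red, yellow}, so each is used; only box 6 can be red, hence box 6 = red.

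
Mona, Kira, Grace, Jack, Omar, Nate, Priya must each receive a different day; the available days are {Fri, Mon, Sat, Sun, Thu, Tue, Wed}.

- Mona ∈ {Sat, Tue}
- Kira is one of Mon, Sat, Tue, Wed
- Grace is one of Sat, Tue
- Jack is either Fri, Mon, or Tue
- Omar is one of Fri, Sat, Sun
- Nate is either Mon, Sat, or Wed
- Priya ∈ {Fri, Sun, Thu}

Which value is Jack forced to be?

Fri

The 7 variables together cover exactly {Fri, Mon, Sat, Sun, Thu, Tue, Wed} — 7 values for 7 variables — and Thu appears only in Priya's list, so Priya = Thu.
The 6 still-open variables draw from only 6 values {Fri, Mon, Sat, Sun, Tue, Wed}, so each is used; only Omar can be Sun, hence Omar = Sun.
The 5 still-open variables draw from only 5 values {Fri, Mon, Sat, Tue, Wed}, so each is used; only Jack can be Fri, hence Jack = Fri.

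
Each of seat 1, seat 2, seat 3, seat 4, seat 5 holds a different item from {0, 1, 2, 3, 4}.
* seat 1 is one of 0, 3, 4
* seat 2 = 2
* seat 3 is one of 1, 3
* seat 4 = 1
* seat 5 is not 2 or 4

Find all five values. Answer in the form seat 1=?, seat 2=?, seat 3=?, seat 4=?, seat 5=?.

seat 1=4, seat 2=2, seat 3=3, seat 4=1, seat 5=0

seat 2's domain is down to {2}, so seat 2 = 2.
seat 4 has just one choice, so seat 4 = 1. Remove 1 from seat 3, seat 5.
seat 3 has just one choice, so seat 3 = 3. So seat 1, seat 5 can't be 3.
That leaves seat 5 = 0. Eliminate 0 elsewhere: seat 1.
That leaves seat 1 = 4.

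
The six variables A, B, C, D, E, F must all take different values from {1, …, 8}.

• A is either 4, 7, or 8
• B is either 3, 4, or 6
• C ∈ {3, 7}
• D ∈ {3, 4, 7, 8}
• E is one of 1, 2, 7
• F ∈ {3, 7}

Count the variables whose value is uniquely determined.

1

C and F share exactly the 2 values {3, 7}; by pigeonhole those values go to them, so strike 3, 7 from A, B, D, E.
A and D share exactly the 2 values {4, 8}; by pigeonhole those values go to them, so strike 4, 8 from B.
B's domain is down to {6}, so B = 6.
Determined: B=6. The other variables each still have more than one consistent value. That makes 1.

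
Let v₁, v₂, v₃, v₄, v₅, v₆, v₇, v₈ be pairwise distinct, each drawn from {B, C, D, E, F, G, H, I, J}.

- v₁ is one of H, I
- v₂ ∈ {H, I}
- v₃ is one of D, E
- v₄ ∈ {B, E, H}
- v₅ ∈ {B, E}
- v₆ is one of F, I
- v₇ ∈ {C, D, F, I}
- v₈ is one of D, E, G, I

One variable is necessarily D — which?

v₃

Among the 8 variables, C fits only v₇ (and all 8 values in {B, C, D, E, F, G, H, I} must be used), so v₇ = C.
The 7 still-open variables together cover exactly {B, D, E, F, G, H, I} — 7 values for 7 variables — and F appears only in v₆'s list, so v₆ = F.
The 6 still-open variables together cover exactly {B, D, E, G, H, I} — 6 values for 6 variables — and G appears only in v₈'s list, so v₈ = G.
The 5 still-open variables together cover exactly {B, D, E, H, I} — 5 values for 5 variables — and D appears only in v₃'s list, so v₃ = D.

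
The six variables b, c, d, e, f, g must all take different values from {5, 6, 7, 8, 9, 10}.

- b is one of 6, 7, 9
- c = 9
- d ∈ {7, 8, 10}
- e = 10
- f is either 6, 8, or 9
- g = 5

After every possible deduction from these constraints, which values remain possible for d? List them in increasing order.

7, 8

c has just one choice, so c = 9. So b, f can't be 9.
e's domain is down to {10}, so e = 10. Remove 10 from d.
g has just one choice, so g = 5.
No further eliminations apply; d can still be any of 7, 8.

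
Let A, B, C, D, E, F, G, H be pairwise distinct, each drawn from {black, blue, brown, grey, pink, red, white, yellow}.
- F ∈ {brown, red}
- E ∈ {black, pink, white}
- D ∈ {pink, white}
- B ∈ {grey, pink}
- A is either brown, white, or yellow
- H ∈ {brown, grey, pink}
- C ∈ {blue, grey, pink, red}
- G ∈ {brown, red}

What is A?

yellow

The 8 variables together cover exactly {black, blue, brown, grey, pink, red, white, yellow} — 8 values for 8 variables — and black appears only in E's list, so E = black.
Among the 7 still-open variables, blue fits only C (and all 7 values in {blue, brown, grey, pink, red, white, yellow} must be used), so C = blue.
Among the 6 still-open variables, yellow fits only A (and all 6 values in {brown, grey, pink, red, white, yellow} must be used), so A = yellow.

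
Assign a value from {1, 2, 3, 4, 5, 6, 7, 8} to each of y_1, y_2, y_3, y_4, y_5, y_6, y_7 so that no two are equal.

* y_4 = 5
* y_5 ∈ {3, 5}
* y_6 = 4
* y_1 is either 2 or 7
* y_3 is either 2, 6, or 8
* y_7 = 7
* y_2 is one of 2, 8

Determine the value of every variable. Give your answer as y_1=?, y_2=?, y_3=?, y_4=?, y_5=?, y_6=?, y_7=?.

y_4's domain is down to {5}, so y_4 = 5. So y_5 can't be 5.
y_5 has just one choice, so y_5 = 3.
y_6 has just one choice, so y_6 = 4.
y_7 must be 7 (only option left). So y_1 can't be 7.
y_1's domain is down to {2}, so y_1 = 2. Eliminate 2 elsewhere: y_2, y_3.
That leaves y_2 = 8. So y_3 can't be 8.
That leaves y_3 = 6.

y_1=2, y_2=8, y_3=6, y_4=5, y_5=3, y_6=4, y_7=7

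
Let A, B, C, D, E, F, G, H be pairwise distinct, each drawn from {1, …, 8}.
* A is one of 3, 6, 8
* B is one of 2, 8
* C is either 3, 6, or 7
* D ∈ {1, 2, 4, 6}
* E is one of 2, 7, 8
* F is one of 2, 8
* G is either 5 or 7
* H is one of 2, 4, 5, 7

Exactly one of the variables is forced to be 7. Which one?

The 8 variables together cover exactly {1, 2, 3, 4, 5, 6, 7, 8} — 8 values for 8 variables — and 1 appears only in D's list, so D = 1.
The 7 still-open variables draw from only 7 values {2, 3, 4, 5, 6, 7, 8}, so each is used; only H can be 4, hence H = 4.
Among the 6 still-open variables, 5 fits only G (and all 6 values in {2, 3, 5, 6, 7, 8} must be used), so G = 5.
B and F between them cover only {2, 8} — a naked pair. Remove those values from A, E.
So 7 goes to E.

E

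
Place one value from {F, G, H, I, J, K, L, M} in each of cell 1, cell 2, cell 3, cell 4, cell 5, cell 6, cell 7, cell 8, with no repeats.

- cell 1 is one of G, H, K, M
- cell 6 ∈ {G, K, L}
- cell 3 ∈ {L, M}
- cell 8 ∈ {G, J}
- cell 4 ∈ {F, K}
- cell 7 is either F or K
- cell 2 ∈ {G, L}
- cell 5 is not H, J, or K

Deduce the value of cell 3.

M

The 8 variables together cover exactly {F, G, H, I, J, K, L, M} — 8 values for 8 variables — and H appears only in cell 1's list, so cell 1 = H.
The 7 still-open variables together cover exactly {F, G, I, J, K, L, M} — 7 values for 7 variables — and I appears only in cell 5's list, so cell 5 = I.
The 6 still-open variables draw from only 6 values {F, G, J, K, L, M}, so each is used; only cell 8 can be J, hence cell 8 = J.
The 5 still-open variables draw from only 5 values {F, G, K, L, M}, so each is used; only cell 3 can be M, hence cell 3 = M.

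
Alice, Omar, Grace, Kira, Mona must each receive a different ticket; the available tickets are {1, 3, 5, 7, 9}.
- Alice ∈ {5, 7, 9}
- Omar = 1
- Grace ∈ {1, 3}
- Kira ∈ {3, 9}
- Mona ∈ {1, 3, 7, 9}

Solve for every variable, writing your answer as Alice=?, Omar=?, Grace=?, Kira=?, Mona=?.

Alice=5, Omar=1, Grace=3, Kira=9, Mona=7

Omar must be 1 (only option left). Eliminate 1 elsewhere: Grace, Mona.
That leaves Grace = 3. Eliminate 3 elsewhere: Kira, Mona.
Kira's domain is down to {9}, so Kira = 9. Remove 9 from Alice, Mona.
Mona's domain is down to {7}, so Mona = 7. Eliminate 7 elsewhere: Alice.
Alice must be 5 (only option left).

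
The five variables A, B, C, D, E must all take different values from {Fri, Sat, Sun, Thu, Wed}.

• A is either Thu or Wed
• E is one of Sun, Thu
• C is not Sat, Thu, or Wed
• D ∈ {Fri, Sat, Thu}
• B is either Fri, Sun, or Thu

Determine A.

Among the 5 variables, Sat fits only D (and all 5 values in {Fri, Sat, Sun, Thu, Wed} must be used), so D = Sat.
The 4 still-open variables together cover exactly {Fri, Sun, Thu, Wed} — 4 values for 4 variables — and Wed appears only in A's list, so A = Wed.

Wed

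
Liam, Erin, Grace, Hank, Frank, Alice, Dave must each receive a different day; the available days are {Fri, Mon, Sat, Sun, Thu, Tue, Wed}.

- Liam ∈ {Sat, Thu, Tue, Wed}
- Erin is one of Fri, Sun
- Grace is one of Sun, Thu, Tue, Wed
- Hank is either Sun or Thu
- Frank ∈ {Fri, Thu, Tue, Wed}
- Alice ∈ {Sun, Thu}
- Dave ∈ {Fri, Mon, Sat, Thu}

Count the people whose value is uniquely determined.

Among the 7 variables, Mon fits only Dave (and all 7 values in {Fri, Mon, Sat, Sun, Thu, Tue, Wed} must be used), so Dave = Mon.
The 6 still-open variables draw from only 6 values {Fri, Sat, Sun, Thu, Tue, Wed}, so each is used; only Liam can be Sat, hence Liam = Sat.
Hank and Alice share exactly the 2 values {Sun, Thu}; by pigeonhole those values go to them, so strike Sun, Thu from Erin, Grace, Frank.
That leaves Erin = Fri. Strike Fri from Frank.
Determined: Liam=Sat, Erin=Fri, Dave=Mon. The other people each still have more than one consistent value. That makes 3.

3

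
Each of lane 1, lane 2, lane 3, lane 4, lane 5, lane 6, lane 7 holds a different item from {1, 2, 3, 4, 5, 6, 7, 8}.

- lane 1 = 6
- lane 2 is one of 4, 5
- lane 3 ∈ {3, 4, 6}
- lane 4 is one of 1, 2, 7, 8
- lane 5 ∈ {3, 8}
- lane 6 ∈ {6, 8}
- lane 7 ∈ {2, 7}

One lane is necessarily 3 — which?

lane 1 must be 6 (only option left). Remove 6 from lane 3, lane 6.
That leaves lane 6 = 8. Strike 8 from lane 4, lane 5.
So 3 goes to lane 5.

lane 5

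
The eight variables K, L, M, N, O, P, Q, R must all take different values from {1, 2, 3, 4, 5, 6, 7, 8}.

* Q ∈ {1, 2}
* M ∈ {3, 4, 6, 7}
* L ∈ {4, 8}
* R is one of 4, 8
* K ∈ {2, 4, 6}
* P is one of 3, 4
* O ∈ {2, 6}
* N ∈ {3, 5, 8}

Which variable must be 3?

Among the 8 variables, 1 fits only Q (and all 8 values in {1, 2, 3, 4, 5, 6, 7, 8} must be used), so Q = 1.
Among the 7 still-open variables, 5 fits only N (and all 7 values in {2, 3, 4, 5, 6, 7, 8} must be used), so N = 5.
The 6 still-open variables together cover exactly {2, 3, 4, 6, 7, 8} — 6 values for 6 variables — and 7 appears only in M's list, so M = 7.
Among the 5 still-open variables, 3 fits only P (and all 5 values in {2, 3, 4, 6, 8} must be used), so P = 3.

P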